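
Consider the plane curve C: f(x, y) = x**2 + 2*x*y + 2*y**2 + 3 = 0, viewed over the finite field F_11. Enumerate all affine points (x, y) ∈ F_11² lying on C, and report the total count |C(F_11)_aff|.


Affine F_11-points: {(0, 2), (0, 9), (1, 4), (1, 6), (2, 4), (2, 5), (4, 9), (7, 2), (9, 6), (9, 7), (10, 5), (10, 7)}; count = 12.

For each of the 121 pairs (x, y) ∈ F_11², evaluate f(x, y) mod 11. Record the zeros.
  x = 0: [0↦3, 1↦5, 2↦0, 3↦10, 4↦2, 5↦9, 6↦9, 7↦2, 8↦10, 9↦0, 10↦5]  zeros at y ∈ {2, 9}
  x = 1: [0↦4, 1↦8, 2↦5, 3↦6, 4↦0, 5↦9, 6↦0, 7↦6, 8↦5, 9↦8, 10↦4]  zeros at y ∈ {4, 6}
  x = 2: [0↦7, 1↦2, 2↦1, 3↦4, 4↦0, 5↦0, 6↦4, 7↦1, 8↦2, 9↦7, 10↦5]  zeros at y ∈ {4, 5}
  x = 3: [0↦1, 1↦9, 2↦10, 3↦4, 4↦2, 5↦4, 6↦10, 7↦9, 8↦1, 9↦8, 10↦8]  zeros at y ∈ ∅
  x = 4: [0↦8, 1↦7, 2↦10, 3↦6, 4↦6, 5↦10, 6↦7, 7↦8, 8↦2, 9↦0, 10↦2]  zeros at y ∈ {9}
  x = 5: [0↦6, 1↦7, 2↦1, 3↦10, 4↦1, 5↦7, 6↦6, 7↦9, 8↦5, 9↦5, 10↦9]  zeros at y ∈ ∅
  x = 6: [0↦6, 1↦9, 2↦5, 3↦5, 4↦9, 5↦6, 6↦7, 7↦1, 8↦10, 9↦1, 10↦7]  zeros at y ∈ ∅
  x = 7: [0↦8, 1↦2, 2↦0, 3↦2, 4↦8, 5↦7, 6↦10, 7↦6, 8↦6, 9↦10, 10↦7]  zeros at y ∈ {2}
  x = 8: [0↦1, 1↦8, 2↦8, 3↦1, 4↦9, 5↦10, 6↦4, 7↦2, 8↦4, 9↦10, 10↦9]  zeros at y ∈ ∅
  x = 9: [0↦7, 1↦5, 2↦7, 3↦2, 4↦1, 5↦4, 6↦0, 7↦0, 8↦4, 9↦1, 10↦2]  zeros at y ∈ {6, 7}
  x = 10: [0↦4, 1↦4, 2↦8, 3↦5, 4↦6, 5↦0, 6↦9, 7↦0, 8↦6, 9↦5, 10↦8]  zeros at y ∈ {5, 7}
Collecting zeros: affine points = {(0, 2), (0, 9), (1, 4), (1, 6), (2, 4), (2, 5), (4, 9), (7, 2), (9, 6), (9, 7), (10, 5), (10, 7)}.
Total count |C(F_11)_aff| = 12.


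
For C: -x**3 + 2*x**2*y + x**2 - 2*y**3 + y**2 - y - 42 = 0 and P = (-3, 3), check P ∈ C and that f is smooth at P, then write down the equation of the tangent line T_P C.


Tangent line at P: -69*x - 31*y - 114 = 0.

Step 1: f(-3, 3) = 0, so P lies on C.
Step 2: partial derivatives
  f_x(x, y) = -3*x**2 + 4*x*y + 2*x, f_y(x, y) = 2*x**2 - 6*y**2 + 2*y - 1.
  f_x(P) = -69, f_y(P) = -31 (gradient nonzero, so P is smooth).
Step 3: tangent line at P: -69·(x − -3) + -31·(y − 3) = 0.
Expanding: -69*x - 31*y - 114 = 0.


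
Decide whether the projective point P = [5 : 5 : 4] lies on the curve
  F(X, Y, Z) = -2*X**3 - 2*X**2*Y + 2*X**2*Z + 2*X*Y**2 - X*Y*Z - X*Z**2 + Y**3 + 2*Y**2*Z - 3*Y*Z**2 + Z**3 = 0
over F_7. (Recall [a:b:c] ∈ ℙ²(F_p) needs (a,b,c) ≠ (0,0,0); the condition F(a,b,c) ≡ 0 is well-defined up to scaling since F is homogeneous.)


F(5,5,4) ≡ 3 (mod 7); P is NOT on the curve.

Evaluate F(5, 5, 4) term-by-term (mod 7).
  -2*X**3 ↦ -2·125·1·1 = -250
  -2*X**2*Y ↦ -2·25·5·1 = -250
  2*X**2*Z ↦ 2·25·1·4 = 200
  2*X*Y**2 ↦ 2·5·25·1 = 250
  -X*Y*Z ↦ -1·5·5·4 = -100
  -X*Z**2 ↦ -1·5·1·16 = -80
  Y**3 ↦ 1·1·125·1 = 125
  2*Y**2*Z ↦ 2·1·25·4 = 200
  -3*Y*Z**2 ↦ -3·1·5·16 = -240
  Z**3 ↦ 1·1·1·64 = 64
Sum: F(5, 5, 4) = (-250) + (-250) + (200) + (250) + (-100) + (-80) + (125) + (200) + (-240) + (64) = -81.
Reducing mod 7: -81 ≡ 3 (mod 7).
Since F(a, b, c) ≡ 3 ≠ 0 (mod 7), P does NOT lie on the curve.


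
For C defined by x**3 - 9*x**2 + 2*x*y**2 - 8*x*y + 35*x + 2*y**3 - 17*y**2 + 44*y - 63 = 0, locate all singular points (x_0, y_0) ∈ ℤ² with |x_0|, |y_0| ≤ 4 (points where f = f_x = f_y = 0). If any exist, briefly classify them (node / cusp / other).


Singular points: {(3, 2)}; classification: cusp.

Compute partial derivatives:
  f_x = 3*x**2 - 18*x + 2*y**2 - 8*y + 35.
  f_y = 4*x*y - 8*x + 6*y**2 - 34*y + 44.
Scan x_0 ∈ {−4, ..., 4}. For each x_0, f_y(x_0, y) is a polynomial in y; find its integer roots y ∈ {−4, ..., 4}, then test f_x and f at those candidates.
  x = -4: f_y(-4, y) = 6*y**2 - 50*y + 76; vanishes at y ∈ {2}. (-4, 2): f_x = 147 ≠ 0.
  x = -3: f_y(-3, y) = 6*y**2 - 46*y + 68; vanishes at y ∈ {2}. (-3, 2): f_x = 108 ≠ 0.
  x = -2: f_y(-2, y) = 6*y**2 - 42*y + 60; vanishes at y ∈ {2}. (-2, 2): f_x = 75 ≠ 0.
  x = -1: f_y(-1, y) = 6*y**2 - 38*y + 52; vanishes at y ∈ {2}. (-1, 2): f_x = 48 ≠ 0.
  x = 0: f_y(0, y) = 6*y**2 - 34*y + 44; vanishes at y ∈ {2}. (0, 2): f_x = 27 ≠ 0.
  x = 1: f_y(1, y) = 6*y**2 - 30*y + 36; vanishes at y ∈ {2, 3}. (1, 2): f_x = 12 ≠ 0; (1, 3): f_x = 14 ≠ 0.
  x = 2: f_y(2, y) = 6*y**2 - 26*y + 28; vanishes at y ∈ {2}. (2, 2): f_x = 3 ≠ 0.
  x = 3: f_y(3, y) = 6*y**2 - 22*y + 20; vanishes at y ∈ {2}. (3, 2): f_x = 0, f = 0 — SINGULAR.
  x = 4: f_y(4, y) = 6*y**2 - 18*y + 12; vanishes at y ∈ {1, 2}. (4, 1): f_x = 5 ≠ 0; (4, 2): f_x = 3 ≠ 0.
Only singular point on the grid: (3, 2).
Classify: substitute x = 3 + u, y = 2 + v and expand: f = u**3 + 2*u*v**2 + 2*v**3 + v**2.
No constant or linear terms (consistent with a singular point). Quadratic part: v**2. Cubic part: u**3 + 2*u*v**2 + 2*v**3.
The quadratic part v**2 is a perfect square, so there is a single (double) tangent line v = 0, i.e. y = 2. Restricting the cubic part to that line (v = 0) leaves u**3 ≠ 0, so f is not divisible by v and the branch is v² ≈ -u**3 to lowest order — this is a cusp.
Classification: cusp.


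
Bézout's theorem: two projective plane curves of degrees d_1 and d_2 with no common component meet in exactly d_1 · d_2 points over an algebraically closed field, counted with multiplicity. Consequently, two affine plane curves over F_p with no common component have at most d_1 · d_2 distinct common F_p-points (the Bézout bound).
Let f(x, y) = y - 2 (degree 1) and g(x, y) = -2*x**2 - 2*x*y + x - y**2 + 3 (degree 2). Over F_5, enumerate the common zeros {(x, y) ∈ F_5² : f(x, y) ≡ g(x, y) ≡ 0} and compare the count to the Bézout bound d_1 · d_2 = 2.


Common zeros: {(2, 2), (4, 2)}; count = 2; Bézout bound = 2.

deg(f) = 1, deg(g) = 2, so Bézout bound = 2.
Scan x ∈ F_5. For each x, list the y ∈ F_5 with f(x, y) ≡ 0 and those with g(x, y) ≡ 0 (mod 5); the common zeros in that column are the intersection.
  x = 0: f ≡ 0 at y ∈ {2}; g ≡ 0 at y ∈ ∅; common: ∅.
  x = 1: f ≡ 0 at y ∈ {2}; g ≡ 0 at y ∈ ∅; common: ∅.
  x = 2: f ≡ 0 at y ∈ {2}; g ≡ 0 at y ∈ {2, 4}; common: {2}.
  x = 3: f ≡ 0 at y ∈ {2}; g ≡ 0 at y ∈ ∅; common: ∅.
  x = 4: f ≡ 0 at y ∈ {2}; g ≡ 0 at y ∈ {0, 2}; common: {2}.
Collecting: common zeros = {(2, 2), (4, 2)}, so the count is 2.
Comparison with the Bézout bound: 2 ≤ 2 = deg(f)·deg(g), as expected for curves with no common component (the bound is attained).


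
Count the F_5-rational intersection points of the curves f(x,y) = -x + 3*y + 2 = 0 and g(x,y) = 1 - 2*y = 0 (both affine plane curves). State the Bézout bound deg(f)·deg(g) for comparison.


Common zeros: {(1, 3)}; count = 1; Bézout bound = 1.

deg(f) = 1, deg(g) = 1, so Bézout bound = 1.
Scan x ∈ F_5. For each x, list the y ∈ F_5 with f(x, y) ≡ 0 and those with g(x, y) ≡ 0 (mod 5); the common zeros in that column are the intersection.
  x = 0: f ≡ 0 at y ∈ {1}; g ≡ 0 at y ∈ {3}; common: ∅.
  x = 1: f ≡ 0 at y ∈ {3}; g ≡ 0 at y ∈ {3}; common: {3}.
  x = 2: f ≡ 0 at y ∈ {0}; g ≡ 0 at y ∈ {3}; common: ∅.
  x = 3: f ≡ 0 at y ∈ {2}; g ≡ 0 at y ∈ {3}; common: ∅.
  x = 4: f ≡ 0 at y ∈ {4}; g ≡ 0 at y ∈ {3}; common: ∅.
Collecting: common zeros = {(1, 3)}, so the count is 1.
Comparison with the Bézout bound: 1 ≤ 1 = deg(f)·deg(g), as expected for curves with no common component (the bound is attained).


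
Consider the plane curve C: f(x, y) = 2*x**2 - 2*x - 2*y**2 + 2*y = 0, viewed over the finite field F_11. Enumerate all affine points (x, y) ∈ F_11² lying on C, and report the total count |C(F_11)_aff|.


Affine F_11-points: {(0, 0), (0, 1), (1, 0), (1, 1), (2, 2), (2, 10), (3, 3), (3, 9), (4, 4), (4, 8), (5, 5), (5, 7), (6, 6), (7, 5), (7, 7), (8, 4), (8, 8), (9, 3), (9, 9), (10, 2), (10, 10)}; count = 21.

For each of the 121 pairs (x, y) ∈ F_11², evaluate f(x, y) mod 11. Record the zeros.
  x = 0: [0↦0, 1↦0, 2↦7, 3↦10, 4↦9, 5↦4, 6↦6, 7↦4, 8↦9, 9↦10, 10↦7]  zeros at y ∈ {0, 1}
  x = 1: [0↦0, 1↦0, 2↦7, 3↦10, 4↦9, 5↦4, 6↦6, 7↦4, 8↦9, 9↦10, 10↦7]  zeros at y ∈ {0, 1}
  x = 2: [0↦4, 1↦4, 2↦0, 3↦3, 4↦2, 5↦8, 6↦10, 7↦8, 8↦2, 9↦3, 10↦0]  zeros at y ∈ {2, 10}
  x = 3: [0↦1, 1↦1, 2↦8, 3↦0, 4↦10, 5↦5, 6↦7, 7↦5, 8↦10, 9↦0, 10↦8]  zeros at y ∈ {3, 9}
  x = 4: [0↦2, 1↦2, 2↦9, 3↦1, 4↦0, 5↦6, 6↦8, 7↦6, 8↦0, 9↦1, 10↦9]  zeros at y ∈ {4, 8}
  x = 5: [0↦7, 1↦7, 2↦3, 3↦6, 4↦5, 5↦0, 6↦2, 7↦0, 8↦5, 9↦6, 10↦3]  zeros at y ∈ {5, 7}
  x = 6: [0↦5, 1↦5, 2↦1, 3↦4, 4↦3, 5↦9, 6↦0, 7↦9, 8↦3, 9↦4, 10↦1]  zeros at y ∈ {6}
  x = 7: [0↦7, 1↦7, 2↦3, 3↦6, 4↦5, 5↦0, 6↦2, 7↦0, 8↦5, 9↦6, 10↦3]  zeros at y ∈ {5, 7}
  x = 8: [0↦2, 1↦2, 2↦9, 3↦1, 4↦0, 5↦6, 6↦8, 7↦6, 8↦0, 9↦1, 10↦9]  zeros at y ∈ {4, 8}
  x = 9: [0↦1, 1↦1, 2↦8, 3↦0, 4↦10, 5↦5, 6↦7, 7↦5, 8↦10, 9↦0, 10↦8]  zeros at y ∈ {3, 9}
  x = 10: [0↦4, 1↦4, 2↦0, 3↦3, 4↦2, 5↦8, 6↦10, 7↦8, 8↦2, 9↦3, 10↦0]  zeros at y ∈ {2, 10}
Collecting zeros: affine points = {(0, 0), (0, 1), (1, 0), (1, 1), (2, 2), (2, 10), (3, 3), (3, 9), (4, 4), (4, 8), (5, 5), (5, 7), (6, 6), (7, 5), (7, 7), (8, 4), (8, 8), (9, 3), (9, 9), (10, 2), (10, 10)}.
Total count |C(F_11)_aff| = 21.


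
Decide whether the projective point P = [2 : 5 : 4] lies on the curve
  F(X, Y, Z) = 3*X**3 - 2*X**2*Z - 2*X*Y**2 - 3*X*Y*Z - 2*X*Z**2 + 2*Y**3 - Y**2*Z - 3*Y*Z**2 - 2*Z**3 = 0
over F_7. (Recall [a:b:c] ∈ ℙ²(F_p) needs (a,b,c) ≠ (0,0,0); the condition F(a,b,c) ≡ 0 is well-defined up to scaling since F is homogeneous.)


F(2,5,4) ≡ 1 (mod 7); P is NOT on the curve.

Evaluate F(2, 5, 4) term-by-term (mod 7).
  3*X**3 ↦ 3·8·1·1 = 24
  -2*X**2*Z ↦ -2·4·1·4 = -32
  -2*X*Y**2 ↦ -2·2·25·1 = -100
  -3*X*Y*Z ↦ -3·2·5·4 = -120
  -2*X*Z**2 ↦ -2·2·1·16 = -64
  2*Y**3 ↦ 2·1·125·1 = 250
  -Y**2*Z ↦ -1·1·25·4 = -100
  -3*Y*Z**2 ↦ -3·1·5·16 = -240
  -2*Z**3 ↦ -2·1·1·64 = -128
Sum: F(2, 5, 4) = (24) + (-32) + (-100) + (-120) + (-64) + (250) + (-100) + (-240) + (-128) = -510.
Reducing mod 7: -510 ≡ 1 (mod 7).
Since F(a, b, c) ≡ 1 ≠ 0 (mod 7), P does NOT lie on the curve.


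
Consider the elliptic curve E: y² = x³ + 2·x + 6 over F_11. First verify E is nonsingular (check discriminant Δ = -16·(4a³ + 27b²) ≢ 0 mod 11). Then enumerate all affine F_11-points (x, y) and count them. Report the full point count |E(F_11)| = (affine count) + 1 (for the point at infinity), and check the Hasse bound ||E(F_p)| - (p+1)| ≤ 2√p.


Affine points = {(1, 3), (1, 8), (4, 1), (4, 10), (5, 3), (5, 8), (6, 5), (6, 6), (7, 0), (9, 4), (9, 7), (10, 5), (10, 6)}; affine count = 13; |E(F_11)| = 14.

Discriminant check: Δ ∝ 4a³ + 27b² = 4·2³ + 27·6² = 4·8 + 27·36 ≡ 3 (mod 11). Nonzero ⇒ E is nonsingular.
For each x ∈ F_11, compute rhs = x³ + 2·x + 6 mod 11, then count y ∈ F_11 with y² ≡ rhs.
  x = 0: rhs = 6, matching y values: none (0 points).
  x = 1: rhs = 9, matching y values: 3, 8 (2 points).
  x = 2: rhs = 7, matching y values: none (0 points).
  x = 3: rhs = 6, matching y values: none (0 points).
  x = 4: rhs = 1, matching y values: 1, 10 (2 points).
  x = 5: rhs = 9, matching y values: 3, 8 (2 points).
  x = 6: rhs = 3, matching y values: 5, 6 (2 points).
  x = 7: rhs = 0, matching y values: 0 (1 points).
  x = 8: rhs = 6, matching y values: none (0 points).
  x = 9: rhs = 5, matching y values: 4, 7 (2 points).
  x = 10: rhs = 3, matching y values: 5, 6 (2 points).
Total affine count: 13.
Full point count |E(F_11)| = 13 + 1 = 14.
Hasse bound: |14 − (11+1)| = |2| = 2 ≤ 2√11 ≈ 6.6332 ✓.


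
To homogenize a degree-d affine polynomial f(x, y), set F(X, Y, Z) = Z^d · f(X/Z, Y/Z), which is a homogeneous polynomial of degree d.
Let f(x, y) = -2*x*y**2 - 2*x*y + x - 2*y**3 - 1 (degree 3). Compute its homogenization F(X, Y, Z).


F(X, Y, Z) = -2*X*Y**2 - 2*X*Y*Z + X*Z**2 - 2*Y**3 - Z**3

deg(f) = 3.
Substitute x = X/Z, y = Y/Z into f, then multiply by Z^3.
  monomial -2·x^1·y^2 ↦ -2·X^1·Y^2·Z^0.
  monomial -2·x^1·y^1 ↦ -2·X^1·Y^1·Z^1.
  monomial 1·x^1·y^0 ↦ 1·X^1·Y^0·Z^2.
  monomial -2·x^0·y^3 ↦ -2·X^0·Y^3·Z^0.
  monomial -1·x^0·y^0 ↦ -1·X^0·Y^0·Z^3.
Collecting: F(X, Y, Z) = -2*X*Y**2 - 2*X*Y*Z + X*Z**2 - 2*Y**3 - Z**3.


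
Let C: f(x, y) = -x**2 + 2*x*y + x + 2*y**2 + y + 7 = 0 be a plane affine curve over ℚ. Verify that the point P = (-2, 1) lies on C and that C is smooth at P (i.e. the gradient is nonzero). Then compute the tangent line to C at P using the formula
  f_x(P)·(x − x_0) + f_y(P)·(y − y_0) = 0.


Tangent line at P: 7*x + y + 13 = 0.

Step 1: f(-2, 1) = 0, so P lies on C.
Step 2: partial derivatives
  f_x(x, y) = -2*x + 2*y + 1, f_y(x, y) = 2*x + 4*y + 1.
  f_x(P) = 7, f_y(P) = 1 (gradient nonzero, so P is smooth).
Step 3: tangent line at P: 7·(x − -2) + 1·(y − 1) = 0.
Expanding: 7*x + y + 13 = 0.


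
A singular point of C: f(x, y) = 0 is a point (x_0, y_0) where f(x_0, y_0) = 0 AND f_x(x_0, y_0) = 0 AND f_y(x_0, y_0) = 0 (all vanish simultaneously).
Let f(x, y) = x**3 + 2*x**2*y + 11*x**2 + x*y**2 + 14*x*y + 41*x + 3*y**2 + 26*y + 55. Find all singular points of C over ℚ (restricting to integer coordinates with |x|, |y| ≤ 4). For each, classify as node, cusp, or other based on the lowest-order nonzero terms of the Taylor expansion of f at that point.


Singular points: {(-2, -3)}; classification: node.

Compute partial derivatives:
  f_x = 3*x**2 + 4*x*y + 22*x + y**2 + 14*y + 41.
  f_y = 2*x**2 + 2*x*y + 14*x + 6*y + 26.
Scan x_0 ∈ {−4, ..., 4}. For each x_0, f_y(x_0, y) is a polynomial in y; find its integer roots y ∈ {−4, ..., 4}, then test f_x and f at those candidates.
  x = -4: f_y(-4, y) = 2 - 2*y; vanishes at y ∈ {1}. (-4, 1): f_x = 0 but f = 4 ≠ 0.
  x = -3: f_y(-3, y) = 2; no integer root y with |y| ≤ 4.
  x = -2: f_y(-2, y) = 2*y + 6; vanishes at y ∈ {-3}. (-2, -3): f_x = 0, f = 0 — SINGULAR.
  x = -1: f_y(-1, y) = 4*y + 14; no integer root y with |y| ≤ 4.
  x = 0: f_y(0, y) = 6*y + 26; no integer root y with |y| ≤ 4.
  x = 1: f_y(1, y) = 8*y + 42; no integer root y with |y| ≤ 4.
  x = 2: f_y(2, y) = 10*y + 62; no integer root y with |y| ≤ 4.
  x = 3: f_y(3, y) = 12*y + 86; no integer root y with |y| ≤ 4.
  x = 4: f_y(4, y) = 14*y + 114; no integer root y with |y| ≤ 4.
Only singular point on the grid: (-2, -3).
Classify: substitute x = -2 + u, y = -3 + v and expand: f = u**3 + 2*u**2*v - u**2 + u*v**2 + v**2.
No constant or linear terms (consistent with a singular point). Quadratic part: -u**2 + v**2. Cubic part: u**3 + 2*u**2*v + u*v**2.
The quadratic part v**2 - u**2 = (v − u)(v + u) splits into two distinct linear factors, so there are two distinct tangent lines y − -3 = ±(x − -2) — this is a node (ordinary double point).
Classification: node.


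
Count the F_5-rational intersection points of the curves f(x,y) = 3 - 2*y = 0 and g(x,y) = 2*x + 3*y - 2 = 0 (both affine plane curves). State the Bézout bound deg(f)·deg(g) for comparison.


Common zeros: {(0, 4)}; count = 1; Bézout bound = 1.

deg(f) = 1, deg(g) = 1, so Bézout bound = 1.
Scan x ∈ F_5. For each x, list the y ∈ F_5 with f(x, y) ≡ 0 and those with g(x, y) ≡ 0 (mod 5); the common zeros in that column are the intersection.
  x = 0: f ≡ 0 at y ∈ {4}; g ≡ 0 at y ∈ {4}; common: {4}.
  x = 1: f ≡ 0 at y ∈ {4}; g ≡ 0 at y ∈ {0}; common: ∅.
  x = 2: f ≡ 0 at y ∈ {4}; g ≡ 0 at y ∈ {1}; common: ∅.
  x = 3: f ≡ 0 at y ∈ {4}; g ≡ 0 at y ∈ {2}; common: ∅.
  x = 4: f ≡ 0 at y ∈ {4}; g ≡ 0 at y ∈ {3}; common: ∅.
Collecting: common zeros = {(0, 4)}, so the count is 1.
Comparison with the Bézout bound: 1 ≤ 1 = deg(f)·deg(g), as expected for curves with no common component (the bound is attained).


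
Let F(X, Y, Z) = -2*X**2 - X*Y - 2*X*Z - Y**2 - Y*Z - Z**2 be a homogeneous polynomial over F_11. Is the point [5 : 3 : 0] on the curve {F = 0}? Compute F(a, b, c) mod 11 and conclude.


F(5,3,0) ≡ 3 (mod 11); P is NOT on the curve.

Evaluate F(5, 3, 0) term-by-term (mod 11).
  -2*X**2 ↦ -2·25·1·1 = -50
  -X*Y ↦ -1·5·3·1 = -15
  -2*X*Z ↦ -2·5·1·0 = 0
  -Y**2 ↦ -1·1·9·1 = -9
  -Y*Z ↦ -1·1·3·0 = 0
  -Z**2 ↦ -1·1·1·0 = 0
Sum: F(5, 3, 0) = (-50) + (-15) + (0) + (-9) + (0) + (0) = -74.
Reducing mod 11: -74 ≡ 3 (mod 11).
Since F(a, b, c) ≡ 3 ≠ 0 (mod 11), P does NOT lie on the curve.


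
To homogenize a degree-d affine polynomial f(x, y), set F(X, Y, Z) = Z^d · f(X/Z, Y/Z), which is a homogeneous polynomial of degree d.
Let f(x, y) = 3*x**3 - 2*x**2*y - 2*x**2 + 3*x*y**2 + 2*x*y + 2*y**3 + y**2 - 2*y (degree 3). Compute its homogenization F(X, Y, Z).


F(X, Y, Z) = 3*X**3 - 2*X**2*Y - 2*X**2*Z + 3*X*Y**2 + 2*X*Y*Z + 2*Y**3 + Y**2*Z - 2*Y*Z**2

deg(f) = 3.
Substitute x = X/Z, y = Y/Z into f, then multiply by Z^3.
  monomial 3·x^3·y^0 ↦ 3·X^3·Y^0·Z^0.
  monomial -2·x^2·y^1 ↦ -2·X^2·Y^1·Z^0.
  monomial -2·x^2·y^0 ↦ -2·X^2·Y^0·Z^1.
  monomial 3·x^1·y^2 ↦ 3·X^1·Y^2·Z^0.
  monomial 2·x^1·y^1 ↦ 2·X^1·Y^1·Z^1.
  monomial 2·x^0·y^3 ↦ 2·X^0·Y^3·Z^0.
  monomial 1·x^0·y^2 ↦ 1·X^0·Y^2·Z^1.
  monomial -2·x^0·y^1 ↦ -2·X^0·Y^1·Z^2.
Collecting: F(X, Y, Z) = 3*X**3 - 2*X**2*Y - 2*X**2*Z + 3*X*Y**2 + 2*X*Y*Z + 2*Y**3 + Y**2*Z - 2*Y*Z**2.


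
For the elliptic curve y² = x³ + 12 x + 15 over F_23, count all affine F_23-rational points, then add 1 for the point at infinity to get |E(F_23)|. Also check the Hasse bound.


Affine points = {(2, 1), (2, 22), (3, 3), (3, 20), (4, 9), (4, 14), (5, 4), (5, 19), (6, 2), (6, 21), (8, 5), (8, 18), (9, 1), (9, 22), (10, 10), (10, 13), (11, 11), (11, 12), (12, 1), (12, 22), (14, 11), (14, 12), (16, 5), (16, 18), (17, 7), (17, 16), (19, 8), (19, 15), (21, 11), (21, 12), (22, 5), (22, 18)}; affine count = 32; |E(F_23)| = 33.

Discriminant check: Δ ∝ 4a³ + 27b² = 4·12³ + 27·15² = 4·1728 + 27·225 ≡ 15 (mod 23). Nonzero ⇒ E is nonsingular.
For each x ∈ F_23, compute rhs = x³ + 12·x + 15 mod 23, then count y ∈ F_23 with y² ≡ rhs.
  x = 0: rhs = 15, matching y values: none (0 points).
  x = 1: rhs = 5, matching y values: none (0 points).
  x = 2: rhs = 1, matching y values: 1, 22 (2 points).
  x = 3: rhs = 9, matching y values: 3, 20 (2 points).
  x = 4: rhs = 12, matching y values: 9, 14 (2 points).
  x = 5: rhs = 16, matching y values: 4, 19 (2 points).
  x = 6: rhs = 4, matching y values: 2, 21 (2 points).
  x = 7: rhs = 5, matching y values: none (0 points).
  x = 8: rhs = 2, matching y values: 5, 18 (2 points).
  x = 9: rhs = 1, matching y values: 1, 22 (2 points).
  x = 10: rhs = 8, matching y values: 10, 13 (2 points).
  x = 11: rhs = 6, matching y values: 11, 12 (2 points).
  x = 12: rhs = 1, matching y values: 1, 22 (2 points).
  x = 13: rhs = 22, matching y values: none (0 points).
  x = 14: rhs = 6, matching y values: 11, 12 (2 points).
  x = 15: rhs = 5, matching y values: none (0 points).
  x = 16: rhs = 2, matching y values: 5, 18 (2 points).
  x = 17: rhs = 3, matching y values: 7, 16 (2 points).
  x = 18: rhs = 14, matching y values: none (0 points).
  x = 19: rhs = 18, matching y values: 8, 15 (2 points).
  x = 20: rhs = 21, matching y values: none (0 points).
  x = 21: rhs = 6, matching y values: 11, 12 (2 points).
  x = 22: rhs = 2, matching y values: 5, 18 (2 points).
Total affine count: 32.
Full point count |E(F_23)| = 32 + 1 = 33.
Hasse bound: |33 − (23+1)| = |9| = 9 ≤ 2√23 ≈ 9.5917 ✓.


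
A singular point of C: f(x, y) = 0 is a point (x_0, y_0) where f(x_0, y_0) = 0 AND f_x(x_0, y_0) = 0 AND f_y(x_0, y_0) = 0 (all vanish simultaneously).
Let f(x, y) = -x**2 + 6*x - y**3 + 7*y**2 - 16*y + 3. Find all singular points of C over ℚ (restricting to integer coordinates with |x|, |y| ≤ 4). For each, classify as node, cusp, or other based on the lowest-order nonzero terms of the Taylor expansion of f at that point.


Singular points: {(3, 2)}; classification: node.

Compute partial derivatives:
  f_x = 6 - 2*x.
  f_y = -3*y**2 + 14*y - 16.
Scan x_0 ∈ {−4, ..., 4}. For each x_0, f_y(x_0, y) is a polynomial in y; find its integer roots y ∈ {−4, ..., 4}, then test f_x and f at those candidates.
  x = -4: f_y(-4, y) = -3*y**2 + 14*y - 16; vanishes at y ∈ {2}. (-4, 2): f_x = 14 ≠ 0.
  x = -3: f_y(-3, y) = -3*y**2 + 14*y - 16; vanishes at y ∈ {2}. (-3, 2): f_x = 12 ≠ 0.
  x = -2: f_y(-2, y) = -3*y**2 + 14*y - 16; vanishes at y ∈ {2}. (-2, 2): f_x = 10 ≠ 0.
  x = -1: f_y(-1, y) = -3*y**2 + 14*y - 16; vanishes at y ∈ {2}. (-1, 2): f_x = 8 ≠ 0.
  x = 0: f_y(0, y) = -3*y**2 + 14*y - 16; vanishes at y ∈ {2}. (0, 2): f_x = 6 ≠ 0.
  x = 1: f_y(1, y) = -3*y**2 + 14*y - 16; vanishes at y ∈ {2}. (1, 2): f_x = 4 ≠ 0.
  x = 2: f_y(2, y) = -3*y**2 + 14*y - 16; vanishes at y ∈ {2}. (2, 2): f_x = 2 ≠ 0.
  x = 3: f_y(3, y) = -3*y**2 + 14*y - 16; vanishes at y ∈ {2}. (3, 2): f_x = 0, f = 0 — SINGULAR.
  x = 4: f_y(4, y) = -3*y**2 + 14*y - 16; vanishes at y ∈ {2}. (4, 2): f_x = -2 ≠ 0.
Only singular point on the grid: (3, 2).
Classify: substitute x = 3 + u, y = 2 + v and expand: f = -u**2 - v**3 + v**2.
No constant or linear terms (consistent with a singular point). Quadratic part: -u**2 + v**2. Cubic part: -v**3.
The quadratic part v**2 - u**2 = (v − u)(v + u) splits into two distinct linear factors, so there are two distinct tangent lines y − 2 = ±(x − 3) — this is a node (ordinary double point).
Classification: node.


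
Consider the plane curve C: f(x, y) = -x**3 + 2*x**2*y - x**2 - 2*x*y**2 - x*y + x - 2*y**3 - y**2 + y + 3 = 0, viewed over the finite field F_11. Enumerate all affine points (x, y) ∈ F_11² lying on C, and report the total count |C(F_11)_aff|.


Affine F_11-points: {(1, 2), (2, 4), (3, 3), (4, 1), (4, 3), (4, 8), (5, 2), (5, 7), (8, 2), (9, 3), (9, 6), (9, 9)}; count = 12.

For each of the 121 pairs (x, y) ∈ F_11², evaluate f(x, y) mod 11. Record the zeros.
  x = 0: [0↦3, 1↦1, 2↦7, 3↦9, 4↦6, 5↦8, 6↦3, 7↦1, 8↦1, 9↦2, 10↦3]  zeros at y ∈ ∅
  x = 1: [0↦2, 1↦10, 2↦0, 3↦4, 4↦10, 5↦6, 6↦2, 7↦8, 8↦1, 9↦2, 10↦10]  zeros at y ∈ {2}
  x = 2: [0↦4, 1↦4, 2↦4, 3↦3, 4↦0, 5↦5, 6↦6, 7↦2, 8↦3, 9↦8, 10↦5]  zeros at y ∈ {4}
  x = 3: [0↦3, 1↦10, 2↦2, 3↦0, 4↦3, 5↦10, 6↦9, 7↦10, 8↦1, 9↦3, 10↦4]  zeros at y ∈ {3}
  x = 4: [0↦4, 1↦0, 2↦10, 3↦0, 4↦2, 5↦4, 6↦5, 7↦4, 8↦0, 9↦3, 10↦1]  zeros at y ∈ {1, 3, 8}
  x = 5: [0↦1, 1↦1, 2↦0, 3↦8, 4↦2, 5↦3, 6↦10, 7↦0, 8↦5, 9↦2, 10↦1]  zeros at y ∈ {2, 7}
  x = 6: [0↦10, 1↦7, 2↦10, 3↦7, 4↦8, 5↦1, 6↦7, 7↦3, 8↦10, 9↦5, 10↦9]  zeros at y ∈ ∅
  x = 7: [0↦3, 1↦1, 2↦1, 3↦2, 4↦3, 5↦3, 6↦1, 7↦7, 8↦9, 9↦6, 10↦8]  zeros at y ∈ ∅
  x = 8: [0↦7, 1↦10, 2↦0, 3↦9, 4↦3, 5↦3, 6↦8, 7↦6, 8↦7, 9↦10, 10↦3]  zeros at y ∈ {2}
  x = 9: [0↦5, 1↦6, 2↦1, 3↦0, 4↦2, 5↦6, 6↦0, 7↦5, 8↦9, 9↦0, 10↦10]  zeros at y ∈ {3, 6, 9}
  x = 10: [0↦2, 1↦5, 2↦9, 3↦2, 4↦5, 5↦6, 6↦4, 7↦9, 8↦9, 9↦3, 10↦1]  zeros at y ∈ ∅
Collecting zeros: affine points = {(1, 2), (2, 4), (3, 3), (4, 1), (4, 3), (4, 8), (5, 2), (5, 7), (8, 2), (9, 3), (9, 6), (9, 9)}.
Total count |C(F_11)_aff| = 12.


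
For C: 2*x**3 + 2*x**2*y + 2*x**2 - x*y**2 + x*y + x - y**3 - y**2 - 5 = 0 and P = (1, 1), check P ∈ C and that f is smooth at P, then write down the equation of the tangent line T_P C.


Tangent line at P: 15*x - 4*y - 11 = 0.

Step 1: f(1, 1) = 0, so P lies on C.
Step 2: partial derivatives
  f_x(x, y) = 6*x**2 + 4*x*y + 4*x - y**2 + y + 1, f_y(x, y) = 2*x**2 - 2*x*y + x - 3*y**2 - 2*y.
  f_x(P) = 15, f_y(P) = -4 (gradient nonzero, so P is smooth).
Step 3: tangent line at P: 15·(x − 1) + -4·(y − 1) = 0.
Expanding: 15*x - 4*y - 11 = 0.


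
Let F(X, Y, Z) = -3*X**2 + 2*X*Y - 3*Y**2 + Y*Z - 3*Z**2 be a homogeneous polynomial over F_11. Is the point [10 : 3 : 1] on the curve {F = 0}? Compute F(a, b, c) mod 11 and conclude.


F(10,3,1) ≡ 8 (mod 11); P is NOT on the curve.

Evaluate F(10, 3, 1) term-by-term (mod 11).
  -3*X**2 ↦ -3·100·1·1 = -300
  2*X*Y ↦ 2·10·3·1 = 60
  -3*Y**2 ↦ -3·1·9·1 = -27
  Y*Z ↦ 1·1·3·1 = 3
  -3*Z**2 ↦ -3·1·1·1 = -3
Sum: F(10, 3, 1) = (-300) + (60) + (-27) + (3) + (-3) = -267.
Reducing mod 11: -267 ≡ 8 (mod 11).
Since F(a, b, c) ≡ 8 ≠ 0 (mod 11), P does NOT lie on the curve.


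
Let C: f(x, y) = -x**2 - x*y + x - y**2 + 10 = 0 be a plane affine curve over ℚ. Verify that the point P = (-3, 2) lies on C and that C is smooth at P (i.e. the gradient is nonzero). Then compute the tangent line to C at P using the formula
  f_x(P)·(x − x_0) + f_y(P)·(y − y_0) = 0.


Tangent line at P: 5*x - y + 17 = 0.

Step 1: f(-3, 2) = 0, so P lies on C.
Step 2: partial derivatives
  f_x(x, y) = -2*x - y + 1, f_y(x, y) = -x - 2*y.
  f_x(P) = 5, f_y(P) = -1 (gradient nonzero, so P is smooth).
Step 3: tangent line at P: 5·(x − -3) + -1·(y − 2) = 0.
Expanding: 5*x - y + 17 = 0.


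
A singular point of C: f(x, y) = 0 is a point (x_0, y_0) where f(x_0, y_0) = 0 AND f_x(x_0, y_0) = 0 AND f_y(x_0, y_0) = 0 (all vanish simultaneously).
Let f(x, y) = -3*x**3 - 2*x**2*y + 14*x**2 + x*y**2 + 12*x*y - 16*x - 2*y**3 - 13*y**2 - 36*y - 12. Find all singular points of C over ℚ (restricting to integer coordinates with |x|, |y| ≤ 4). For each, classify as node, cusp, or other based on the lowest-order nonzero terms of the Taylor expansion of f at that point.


Singular points: {(2, -2)}; classification: cusp.

Compute partial derivatives:
  f_x = -9*x**2 - 4*x*y + 28*x + y**2 + 12*y - 16.
  f_y = -2*x**2 + 2*x*y + 12*x - 6*y**2 - 26*y - 36.
Scan x_0 ∈ {−4, ..., 4}. For each x_0, f_y(x_0, y) is a polynomial in y; find its integer roots y ∈ {−4, ..., 4}, then test f_x and f at those candidates.
  x = -4: f_y(-4, y) = -6*y**2 - 34*y - 116; no integer root y with |y| ≤ 4.
  x = -3: f_y(-3, y) = -6*y**2 - 32*y - 90; no integer root y with |y| ≤ 4.
  x = -2: f_y(-2, y) = -6*y**2 - 30*y - 68; no integer root y with |y| ≤ 4.
  x = -1: f_y(-1, y) = -6*y**2 - 28*y - 50; no integer root y with |y| ≤ 4.
  x = 0: f_y(0, y) = -6*y**2 - 26*y - 36; no integer root y with |y| ≤ 4.
  x = 1: f_y(1, y) = -6*y**2 - 24*y - 26; no integer root y with |y| ≤ 4.
  x = 2: f_y(2, y) = -6*y**2 - 22*y - 20; vanishes at y ∈ {-2}. (2, -2): f_x = 0, f = 0 — SINGULAR.
  x = 3: f_y(3, y) = -6*y**2 - 20*y - 18; no integer root y with |y| ≤ 4.
  x = 4: f_y(4, y) = -6*y**2 - 18*y - 20; no integer root y with |y| ≤ 4.
Only singular point on the grid: (2, -2).
Classify: substitute x = 2 + u, y = -2 + v and expand: f = -3*u**3 - 2*u**2*v + u*v**2 - 2*v**3 + v**2.
No constant or linear terms (consistent with a singular point). Quadratic part: v**2. Cubic part: -3*u**3 - 2*u**2*v + u*v**2 - 2*v**3.
The quadratic part v**2 is a perfect square, so there is a single (double) tangent line v = 0, i.e. y = -2. Restricting the cubic part to that line (v = 0) leaves -3*u**3 ≠ 0, so f is not divisible by v and the branch is v² ≈ 3*u**3 to lowest order — this is a cusp.
Classification: cusp.


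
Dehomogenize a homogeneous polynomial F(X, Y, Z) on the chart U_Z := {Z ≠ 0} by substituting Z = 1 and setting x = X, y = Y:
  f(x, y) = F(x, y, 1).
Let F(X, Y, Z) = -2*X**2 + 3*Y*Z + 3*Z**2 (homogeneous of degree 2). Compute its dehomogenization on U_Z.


f(x, y) = -2*x**2 + 3*y + 3

On U_Z we set Z = 1. Each monomial c·X^i·Y^j·Z^k in F becomes c·x^i·y^j·1^k = c·x^i·y^j.
Substituting Z = 1: F(X, Y, 1) = -2*x**2 + 3*y + 3.
Note: deg(f) ≤ deg(F) = 2; strict inequality happens when F is divisible by Z (lost terms).


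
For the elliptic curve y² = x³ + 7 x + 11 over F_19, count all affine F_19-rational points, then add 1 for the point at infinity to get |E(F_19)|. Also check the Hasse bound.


Affine points = {(0, 7), (0, 12), (1, 0), (5, 0), (7, 2), (7, 17), (8, 3), (8, 16), (9, 9), (9, 10), (10, 6), (10, 13), (13, 0), (16, 1), (16, 18)}; affine count = 15; |E(F_19)| = 16.

Discriminant check: Δ ∝ 4a³ + 27b² = 4·7³ + 27·11² = 4·343 + 27·121 ≡ 3 (mod 19). Nonzero ⇒ E is nonsingular.
For each x ∈ F_19, compute rhs = x³ + 7·x + 11 mod 19, then count y ∈ F_19 with y² ≡ rhs.
  x = 0: rhs = 11, matching y values: 7, 12 (2 points).
  x = 1: rhs = 0, matching y values: 0 (1 points).
  x = 2: rhs = 14, matching y values: none (0 points).
  x = 3: rhs = 2, matching y values: none (0 points).
  x = 4: rhs = 8, matching y values: none (0 points).
  x = 5: rhs = 0, matching y values: 0 (1 points).
  x = 6: rhs = 3, matching y values: none (0 points).
  x = 7: rhs = 4, matching y values: 2, 17 (2 points).
  x = 8: rhs = 9, matching y values: 3, 16 (2 points).
  x = 9: rhs = 5, matching y values: 9, 10 (2 points).
  x = 10: rhs = 17, matching y values: 6, 13 (2 points).
  x = 11: rhs = 13, matching y values: none (0 points).
  x = 12: rhs = 18, matching y values: none (0 points).
  x = 13: rhs = 0, matching y values: 0 (1 points).
  x = 14: rhs = 3, matching y values: none (0 points).
  x = 15: rhs = 14, matching y values: none (0 points).
  x = 16: rhs = 1, matching y values: 1, 18 (2 points).
  x = 17: rhs = 8, matching y values: none (0 points).
  x = 18: rhs = 3, matching y values: none (0 points).
Total affine count: 15.
Full point count |E(F_19)| = 15 + 1 = 16.
Hasse bound: |16 − (19+1)| = |-4| = 4 ≤ 2√19 ≈ 8.7178 ✓.


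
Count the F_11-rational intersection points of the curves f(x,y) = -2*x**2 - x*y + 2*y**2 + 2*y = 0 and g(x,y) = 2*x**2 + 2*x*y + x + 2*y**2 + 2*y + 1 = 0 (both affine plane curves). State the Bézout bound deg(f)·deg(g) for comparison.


Common zeros: ∅; count = 0; Bézout bound = 4.

deg(f) = 2, deg(g) = 2, so Bézout bound = 4.
Scan x ∈ F_11. For each x, list the y ∈ F_11 with f(x, y) ≡ 0 and those with g(x, y) ≡ 0 (mod 11); the common zeros in that column are the intersection.
  x = 0: f ≡ 0 at y ∈ {0, 10}; g ≡ 0 at y ∈ ∅; common: ∅.
  x = 1: f ≡ 0 at y ∈ ∅; g ≡ 0 at y ∈ ∅; common: ∅.
  x = 2: f ≡ 0 at y ∈ {2, 9}; g ≡ 0 at y ∈ {0, 8}; common: ∅.
  x = 3: f ≡ 0 at y ∈ ∅; g ≡ 0 at y ∈ {0, 7}; common: ∅.
  x = 4: f ≡ 0 at y ∈ ∅; g ≡ 0 at y ∈ ∅; common: ∅.
  x = 5: f ≡ 0 at y ∈ ∅; g ≡ 0 at y ∈ {2, 3}; common: ∅.
  x = 6: f ≡ 0 at y ∈ {3, 10}; g ≡ 0 at y ∈ {7, 8}; common: ∅.
  x = 7: f ≡ 0 at y ∈ ∅; g ≡ 0 at y ∈ ∅; common: ∅.
  x = 8: f ≡ 0 at y ∈ {1, 2}; g ≡ 0 at y ∈ {3, 10}; common: ∅.
  x = 9: f ≡ 0 at y ∈ {3, 6}; g ≡ 0 at y ∈ {2, 10}; common: ∅.
  x = 10: f ≡ 0 at y ∈ {6, 9}; g ≡ 0 at y ∈ ∅; common: ∅.
Collecting: common zeros = ∅, so the count is 0.
Comparison with the Bézout bound: 0 ≤ 4 = deg(f)·deg(g), as expected for curves with no common component (the affine F_11-count falls short of the bound because intersections may lie at infinity, over extension fields, or carry multiplicity).


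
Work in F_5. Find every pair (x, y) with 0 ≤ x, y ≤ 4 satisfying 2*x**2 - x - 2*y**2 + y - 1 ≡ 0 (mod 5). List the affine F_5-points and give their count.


Affine F_5-points: {(1, 0), (1, 3), (2, 0), (2, 3)}; count = 4.

For each of the 25 pairs (x, y) ∈ F_5², evaluate f(x, y) mod 5. Record the zeros.
  x = 0: [0↦4, 1↦3, 2↦3, 3↦4, 4↦1]  zeros at y ∈ ∅
  x = 1: [0↦0, 1↦4, 2↦4, 3↦0, 4↦2]  zeros at y ∈ {0, 3}
  x = 2: [0↦0, 1↦4, 2↦4, 3↦0, 4↦2]  zeros at y ∈ {0, 3}
  x = 3: [0↦4, 1↦3, 2↦3, 3↦4, 4↦1]  zeros at y ∈ ∅
  x = 4: [0↦2, 1↦1, 2↦1, 3↦2, 4↦4]  zeros at y ∈ ∅
Collecting zeros: affine points = {(1, 0), (1, 3), (2, 0), (2, 3)}.
Total count |C(F_5)_aff| = 4.


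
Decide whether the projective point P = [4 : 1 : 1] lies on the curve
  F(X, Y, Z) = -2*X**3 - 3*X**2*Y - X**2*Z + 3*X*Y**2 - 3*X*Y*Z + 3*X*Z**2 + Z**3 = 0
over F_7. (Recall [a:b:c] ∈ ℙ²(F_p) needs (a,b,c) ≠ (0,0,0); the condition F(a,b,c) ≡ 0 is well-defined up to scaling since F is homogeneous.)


F(4,1,1) ≡ 3 (mod 7); P is NOT on the curve.

Evaluate F(4, 1, 1) term-by-term (mod 7).
  -2*X**3 ↦ -2·64·1·1 = -128
  -3*X**2*Y ↦ -3·16·1·1 = -48
  -X**2*Z ↦ -1·16·1·1 = -16
  3*X*Y**2 ↦ 3·4·1·1 = 12
  -3*X*Y*Z ↦ -3·4·1·1 = -12
  3*X*Z**2 ↦ 3·4·1·1 = 12
  Z**3 ↦ 1·1·1·1 = 1
Sum: F(4, 1, 1) = (-128) + (-48) + (-16) + (12) + (-12) + (12) + (1) = -179.
Reducing mod 7: -179 ≡ 3 (mod 7).
Since F(a, b, c) ≡ 3 ≠ 0 (mod 7), P does NOT lie on the curve.


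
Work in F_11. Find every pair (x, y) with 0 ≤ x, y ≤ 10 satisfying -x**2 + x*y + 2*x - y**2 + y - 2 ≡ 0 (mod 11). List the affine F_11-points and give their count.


Affine F_11-points: {(0, 5), (0, 7), (1, 1), (2, 1), (2, 2), (5, 8), (5, 9), (6, 9), (7, 3), (7, 5), (9, 3), (9, 7)}; count = 12.

For each of the 121 pairs (x, y) ∈ F_11², evaluate f(x, y) mod 11. Record the zeros.
  x = 0: [0↦9, 1↦9, 2↦7, 3↦3, 4↦8, 5↦0, 6↦1, 7↦0, 8↦8, 9↦3, 10↦7]  zeros at y ∈ {5, 7}
  x = 1: [0↦10, 1↦0, 2↦10, 3↦7, 4↦2, 5↦6, 6↦8, 7↦8, 8↦6, 9↦2, 10↦7]  zeros at y ∈ {1}
  x = 2: [0↦9, 1↦0, 2↦0, 3↦9, 4↦5, 5↦10, 6↦2, 7↦3, 8↦2, 9↦10, 10↦5]  zeros at y ∈ {1, 2}
  x = 3: [0↦6, 1↦9, 2↦10, 3↦9, 4↦6, 5↦1, 6↦5, 7↦7, 8↦7, 9↦5, 10↦1]  zeros at y ∈ ∅
  x = 4: [0↦1, 1↦5, 2↦7, 3↦7, 4↦5, 5↦1, 6↦6, 7↦9, 8↦10, 9↦9, 10↦6]  zeros at y ∈ ∅
  x = 5: [0↦5, 1↦10, 2↦2, 3↦3, 4↦2, 5↦10, 6↦5, 7↦9, 8↦0, 9↦0, 10↦9]  zeros at y ∈ {8, 9}
  x = 6: [0↦7, 1↦2, 2↦6, 3↦8, 4↦8, 5↦6, 6↦2, 7↦7, 8↦10, 9↦0, 10↦10]  zeros at y ∈ {9}
  x = 7: [0↦7, 1↦3, 2↦8, 3↦0, 4↦1, 5↦0, 6↦8, 7↦3, 8↦7, 9↦9, 10↦9]  zeros at y ∈ {3, 5}
  x = 8: [0↦5, 1↦2, 2↦8, 3↦1, 4↦3, 5↦3, 6↦1, 7↦8, 8↦2, 9↦5, 10↦6]  zeros at y ∈ ∅
  x = 9: [0↦1, 1↦10, 2↦6, 3↦0, 4↦3, 5↦4, 6↦3, 7↦0, 8↦6, 9↦10, 10↦1]  zeros at y ∈ {3, 7}
  x = 10: [0↦6, 1↦5, 2↦2, 3↦8, 4↦1, 5↦3, 6↦3, 7↦1, 8↦8, 9↦2, 10↦5]  zeros at y ∈ ∅
Collecting zeros: affine points = {(0, 5), (0, 7), (1, 1), (2, 1), (2, 2), (5, 8), (5, 9), (6, 9), (7, 3), (7, 5), (9, 3), (9, 7)}.
Total count |C(F_11)_aff| = 12.


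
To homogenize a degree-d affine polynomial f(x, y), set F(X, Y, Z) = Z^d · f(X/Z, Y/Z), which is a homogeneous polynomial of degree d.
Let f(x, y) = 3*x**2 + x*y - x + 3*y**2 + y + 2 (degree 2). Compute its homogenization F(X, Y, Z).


F(X, Y, Z) = 3*X**2 + X*Y - X*Z + 3*Y**2 + Y*Z + 2*Z**2

deg(f) = 2.
Substitute x = X/Z, y = Y/Z into f, then multiply by Z^2.
  monomial 3·x^2·y^0 ↦ 3·X^2·Y^0·Z^0.
  monomial 1·x^1·y^1 ↦ 1·X^1·Y^1·Z^0.
  monomial -1·x^1·y^0 ↦ -1·X^1·Y^0·Z^1.
  monomial 3·x^0·y^2 ↦ 3·X^0·Y^2·Z^0.
  monomial 1·x^0·y^1 ↦ 1·X^0·Y^1·Z^1.
  monomial 2·x^0·y^0 ↦ 2·X^0·Y^0·Z^2.
Collecting: F(X, Y, Z) = 3*X**2 + X*Y - X*Z + 3*Y**2 + Y*Z + 2*Z**2.


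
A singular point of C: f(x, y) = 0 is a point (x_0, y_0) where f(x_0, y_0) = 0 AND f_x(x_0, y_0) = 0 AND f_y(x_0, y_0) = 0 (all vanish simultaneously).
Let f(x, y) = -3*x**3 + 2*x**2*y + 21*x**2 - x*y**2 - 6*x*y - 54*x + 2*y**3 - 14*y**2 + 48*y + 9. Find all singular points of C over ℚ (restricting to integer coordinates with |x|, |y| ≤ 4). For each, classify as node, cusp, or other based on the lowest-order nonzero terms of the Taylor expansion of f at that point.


Singular points: {(3, 3)}; classification: cusp.

Compute partial derivatives:
  f_x = -9*x**2 + 4*x*y + 42*x - y**2 - 6*y - 54.
  f_y = 2*x**2 - 2*x*y - 6*x + 6*y**2 - 28*y + 48.
Scan x_0 ∈ {−4, ..., 4}. For each x_0, f_y(x_0, y) is a polynomial in y; find its integer roots y ∈ {−4, ..., 4}, then test f_x and f at those candidates.
  x = -4: f_y(-4, y) = 6*y**2 - 20*y + 104; no integer root y with |y| ≤ 4.
  x = -3: f_y(-3, y) = 6*y**2 - 22*y + 84; no integer root y with |y| ≤ 4.
  x = -2: f_y(-2, y) = 6*y**2 - 24*y + 68; no integer root y with |y| ≤ 4.
  x = -1: f_y(-1, y) = 6*y**2 - 26*y + 56; no integer root y with |y| ≤ 4.
  x = 0: f_y(0, y) = 6*y**2 - 28*y + 48; no integer root y with |y| ≤ 4.
  x = 1: f_y(1, y) = 6*y**2 - 30*y + 44; no integer root y with |y| ≤ 4.
  x = 2: f_y(2, y) = 6*y**2 - 32*y + 44; no integer root y with |y| ≤ 4.
  x = 3: f_y(3, y) = 6*y**2 - 34*y + 48; vanishes at y ∈ {3}. (3, 3): f_x = 0, f = 0 — SINGULAR.
  x = 4: f_y(4, y) = 6*y**2 - 36*y + 56; no integer root y with |y| ≤ 4.
Only singular point on the grid: (3, 3).
Classify: substitute x = 3 + u, y = 3 + v and expand: f = -3*u**3 + 2*u**2*v - u*v**2 + 2*v**3 + v**2.
No constant or linear terms (consistent with a singular point). Quadratic part: v**2. Cubic part: -3*u**3 + 2*u**2*v - u*v**2 + 2*v**3.
The quadratic part v**2 is a perfect square, so there is a single (double) tangent line v = 0, i.e. y = 3. Restricting the cubic part to that line (v = 0) leaves -3*u**3 ≠ 0, so f is not divisible by v and the branch is v² ≈ 3*u**3 to lowest order — this is a cusp.
Classification: cusp.


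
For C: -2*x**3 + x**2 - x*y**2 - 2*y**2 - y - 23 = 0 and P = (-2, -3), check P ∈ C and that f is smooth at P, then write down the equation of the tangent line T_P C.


Tangent line at P: -37*x - y - 77 = 0.

Step 1: f(-2, -3) = 0, so P lies on C.
Step 2: partial derivatives
  f_x(x, y) = -6*x**2 + 2*x - y**2, f_y(x, y) = -2*x*y - 4*y - 1.
  f_x(P) = -37, f_y(P) = -1 (gradient nonzero, so P is smooth).
Step 3: tangent line at P: -37·(x − -2) + -1·(y − -3) = 0.
Expanding: -37*x - y - 77 = 0.


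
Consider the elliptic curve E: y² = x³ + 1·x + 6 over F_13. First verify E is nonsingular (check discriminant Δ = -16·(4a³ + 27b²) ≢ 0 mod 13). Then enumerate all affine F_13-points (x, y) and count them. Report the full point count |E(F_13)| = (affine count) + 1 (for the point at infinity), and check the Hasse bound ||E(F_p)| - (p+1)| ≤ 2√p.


Affine points = {(2, 4), (2, 9), (3, 6), (3, 7), (4, 3), (4, 10), (9, 4), (9, 9), (11, 3), (11, 10), (12, 2), (12, 11)}; affine count = 12; |E(F_13)| = 13.

Discriminant check: Δ ∝ 4a³ + 27b² = 4·1³ + 27·6² = 4·1 + 27·36 ≡ 1 (mod 13). Nonzero ⇒ E is nonsingular.
For each x ∈ F_13, compute rhs = x³ + 1·x + 6 mod 13, then count y ∈ F_13 with y² ≡ rhs.
  x = 0: rhs = 6, matching y values: none (0 points).
  x = 1: rhs = 8, matching y values: none (0 points).
  x = 2: rhs = 3, matching y values: 4, 9 (2 points).
  x = 3: rhs = 10, matching y values: 6, 7 (2 points).
  x = 4: rhs = 9, matching y values: 3, 10 (2 points).
  x = 5: rhs = 6, matching y values: none (0 points).
  x = 6: rhs = 7, matching y values: none (0 points).
  x = 7: rhs = 5, matching y values: none (0 points).
  x = 8: rhs = 6, matching y values: none (0 points).
  x = 9: rhs = 3, matching y values: 4, 9 (2 points).
  x = 10: rhs = 2, matching y values: none (0 points).
  x = 11: rhs = 9, matching y values: 3, 10 (2 points).
  x = 12: rhs = 4, matching y values: 2, 11 (2 points).
Total affine count: 12.
Full point count |E(F_13)| = 12 + 1 = 13.
Hasse bound: |13 − (13+1)| = |-1| = 1 ≤ 2√13 ≈ 7.2111 ✓.


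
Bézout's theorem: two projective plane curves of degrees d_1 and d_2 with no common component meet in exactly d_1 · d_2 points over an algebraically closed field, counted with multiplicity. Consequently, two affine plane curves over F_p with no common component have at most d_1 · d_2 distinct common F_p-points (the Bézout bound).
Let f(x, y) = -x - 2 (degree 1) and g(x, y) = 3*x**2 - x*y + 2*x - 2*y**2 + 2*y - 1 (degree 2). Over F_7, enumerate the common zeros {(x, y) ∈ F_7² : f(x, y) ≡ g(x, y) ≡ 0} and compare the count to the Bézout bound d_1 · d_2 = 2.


Common zeros: {(5, 0), (5, 2)}; count = 2; Bézout bound = 2.

deg(f) = 1, deg(g) = 2, so Bézout bound = 2.
Scan x ∈ F_7. For each x, list the y ∈ F_7 with f(x, y) ≡ 0 and those with g(x, y) ≡ 0 (mod 7); the common zeros in that column are the intersection.
  x = 0: f ≡ 0 at y ∈ ∅; g ≡ 0 at y ∈ ∅; common: ∅.
  x = 1: f ≡ 0 at y ∈ ∅; g ≡ 0 at y ∈ ∅; common: ∅.
  x = 2: f ≡ 0 at y ∈ ∅; g ≡ 0 at y ∈ {2, 5}; common: ∅.
  x = 3: f ≡ 0 at y ∈ ∅; g ≡ 0 at y ∈ ∅; common: ∅.
  x = 4: f ≡ 0 at y ∈ ∅; g ≡ 0 at y ∈ ∅; common: ∅.
  x = 5: f ≡ 0 at y ∈ {0, 1, 2, 3, 4, 5, 6}; g ≡ 0 at y ∈ {0, 2}; common: {0, 2}.
  x = 6: f ≡ 0 at y ∈ ∅; g ≡ 0 at y ∈ {0, 5}; common: ∅.
Collecting: common zeros = {(5, 0), (5, 2)}, so the count is 2.
Comparison with the Bézout bound: 2 ≤ 2 = deg(f)·deg(g), as expected for curves with no common component (the bound is attained).
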